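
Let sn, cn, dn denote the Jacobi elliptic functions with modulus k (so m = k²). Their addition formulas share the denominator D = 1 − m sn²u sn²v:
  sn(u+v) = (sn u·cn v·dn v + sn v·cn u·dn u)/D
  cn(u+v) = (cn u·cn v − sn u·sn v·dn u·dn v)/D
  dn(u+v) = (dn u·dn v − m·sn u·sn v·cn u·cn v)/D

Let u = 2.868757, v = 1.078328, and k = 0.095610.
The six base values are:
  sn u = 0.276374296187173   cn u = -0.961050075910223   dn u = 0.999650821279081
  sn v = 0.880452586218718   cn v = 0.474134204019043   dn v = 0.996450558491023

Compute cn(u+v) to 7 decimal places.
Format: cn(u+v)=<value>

cn(u+v)=-0.6984308

m = k² = 0.0091412721
D = 1 − m·sn²u·sn²v = 0.9994587300926235
cn(u+v) = (cn u·cn v − sn u·sn v·dn u·dn v)/D = -0.6980528095293084/0.9994587300926235 = -0.6984308491303261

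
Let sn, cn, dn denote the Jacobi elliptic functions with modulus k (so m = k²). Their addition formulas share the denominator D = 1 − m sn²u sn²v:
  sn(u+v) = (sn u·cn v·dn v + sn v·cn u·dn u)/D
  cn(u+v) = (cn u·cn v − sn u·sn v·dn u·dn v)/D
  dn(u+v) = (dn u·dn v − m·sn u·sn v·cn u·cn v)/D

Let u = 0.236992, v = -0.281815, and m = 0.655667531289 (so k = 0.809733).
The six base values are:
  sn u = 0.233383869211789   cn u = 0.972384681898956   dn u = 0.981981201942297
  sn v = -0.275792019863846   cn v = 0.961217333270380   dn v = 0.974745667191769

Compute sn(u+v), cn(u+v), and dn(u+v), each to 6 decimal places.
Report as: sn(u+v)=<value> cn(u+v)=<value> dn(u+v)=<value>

m = k² = 0.655667531289
D = 1 − m·sn²u·sn²v = 0.9972836311579577
sn(u+v) = (sn u·cn v·dn v + sn v·cn u·dn u)/D = -0.04467647774281132/0.9972836311579577 = -0.04479816608534619
cn(u+v) = (cn u·cn v − sn u·sn v·dn u·dn v)/D = 0.9962824164422945/0.9972836311579577 = 0.9989960582081341
dn(u+v) = (dn u·dn v − m·sn u·sn v·cn u·cn v)/D = 0.9966272807182174/0.9972836311579577 = 0.999341861814198

sn(u+v)=-0.044798 cn(u+v)=0.998996 dn(u+v)=0.999342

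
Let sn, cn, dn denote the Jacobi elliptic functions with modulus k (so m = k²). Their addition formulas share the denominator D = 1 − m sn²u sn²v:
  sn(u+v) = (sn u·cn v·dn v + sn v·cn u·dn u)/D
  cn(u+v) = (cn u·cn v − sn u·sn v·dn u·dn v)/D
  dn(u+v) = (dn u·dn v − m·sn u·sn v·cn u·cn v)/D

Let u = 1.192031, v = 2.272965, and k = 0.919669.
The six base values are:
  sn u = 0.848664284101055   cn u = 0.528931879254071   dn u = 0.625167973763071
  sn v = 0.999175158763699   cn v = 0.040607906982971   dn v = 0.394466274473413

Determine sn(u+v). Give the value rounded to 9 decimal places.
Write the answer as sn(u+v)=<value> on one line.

m = k² = 0.845791069561
D = 1 − m·sn²u·sn²v = 0.3918395097966349
sn(u+v) = (sn u·cn v·dn v + sn v·cn u·dn u)/D = 0.3439928061282306/0.3918395097966349 = 0.8778920898169845

sn(u+v)=0.877892090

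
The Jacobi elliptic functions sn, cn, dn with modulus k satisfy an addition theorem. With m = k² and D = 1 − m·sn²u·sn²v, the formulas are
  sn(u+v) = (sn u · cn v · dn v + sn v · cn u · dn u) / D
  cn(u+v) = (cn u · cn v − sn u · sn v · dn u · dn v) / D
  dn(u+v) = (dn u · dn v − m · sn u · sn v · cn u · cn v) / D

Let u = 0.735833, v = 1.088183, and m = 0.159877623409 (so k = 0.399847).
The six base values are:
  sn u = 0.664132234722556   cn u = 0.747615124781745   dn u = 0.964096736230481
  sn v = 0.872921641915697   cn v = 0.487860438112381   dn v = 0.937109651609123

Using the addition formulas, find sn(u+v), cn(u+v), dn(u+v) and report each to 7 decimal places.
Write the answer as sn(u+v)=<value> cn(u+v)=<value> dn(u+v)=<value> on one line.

m = k² = 0.159877623409
D = 1 − m·sn²u·sn²v = 0.9462662283447174
sn(u+v) = (sn u·cn v·dn v + sn v·cn u·dn u)/D = 0.9328057424504164/0.9462662283447174 = 0.9857751597900232
cn(u+v) = (cn u·cn v − sn u·sn v·dn u·dn v)/D = -0.1590384285550643/0.9462662283447174 = -0.1680694330952365
dn(u+v) = (dn u·dn v − m·sn u·sn v·cn u·cn v)/D = 0.8696585591617518/0.9462662283447174 = 0.9190421607701527

sn(u+v)=0.9857752 cn(u+v)=-0.1680694 dn(u+v)=0.9190422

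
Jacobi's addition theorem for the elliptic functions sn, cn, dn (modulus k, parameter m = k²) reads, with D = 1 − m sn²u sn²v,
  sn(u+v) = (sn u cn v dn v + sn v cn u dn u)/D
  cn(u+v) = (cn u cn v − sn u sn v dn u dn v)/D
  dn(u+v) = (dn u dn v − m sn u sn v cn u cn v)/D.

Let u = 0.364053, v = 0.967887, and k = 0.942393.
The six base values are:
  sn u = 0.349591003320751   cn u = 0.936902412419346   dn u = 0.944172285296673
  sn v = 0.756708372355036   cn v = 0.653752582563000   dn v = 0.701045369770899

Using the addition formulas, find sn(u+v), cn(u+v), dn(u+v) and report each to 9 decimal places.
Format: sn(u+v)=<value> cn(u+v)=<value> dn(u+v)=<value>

m = k² = 0.888104566449
D = 1 − m·sn²u·sn²v = 0.9378499222164487
sn(u+v) = (sn u·cn v·dn v + sn v·cn u·dn u)/D = 0.8296033068784321/0.9378499222164487 = 0.8845800241874583
cn(u+v) = (cn u·cn v − sn u·sn v·dn u·dn v)/D = 0.437402366040433/0.9378499222164487 = 0.4663884441198299
dn(u+v) = (dn u·dn v − m·sn u·sn v·cn u·cn v)/D = 0.5180076517508959/0.9378499222164487 = 0.5523353358356878

sn(u+v)=0.884580024 cn(u+v)=0.466388444 dn(u+v)=0.552335336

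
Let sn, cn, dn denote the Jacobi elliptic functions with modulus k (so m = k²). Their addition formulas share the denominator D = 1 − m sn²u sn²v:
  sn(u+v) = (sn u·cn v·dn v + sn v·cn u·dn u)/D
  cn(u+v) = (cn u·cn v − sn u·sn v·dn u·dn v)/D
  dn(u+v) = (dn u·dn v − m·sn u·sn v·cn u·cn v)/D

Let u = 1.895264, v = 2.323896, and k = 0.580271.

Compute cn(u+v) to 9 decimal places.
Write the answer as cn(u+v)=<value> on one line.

cn(u+v)=-0.747620583

sn u = 0.9915768954034115, cn u = -0.1295193441233085, dn u = 0.8178838786128509
sn v = 0.883413124098312, cn v = -0.4685949766812064, dn v = 0.8586161793711883
m = k² = 0.336714433441
D = 1 − m·sn²u·sn²v = 0.7416299171854296
cn(u+v) = (cn u·cn v − sn u·sn v·dn u·dn v)/D = -0.5544577911473946/0.7416299171854296 = -0.7476205831226784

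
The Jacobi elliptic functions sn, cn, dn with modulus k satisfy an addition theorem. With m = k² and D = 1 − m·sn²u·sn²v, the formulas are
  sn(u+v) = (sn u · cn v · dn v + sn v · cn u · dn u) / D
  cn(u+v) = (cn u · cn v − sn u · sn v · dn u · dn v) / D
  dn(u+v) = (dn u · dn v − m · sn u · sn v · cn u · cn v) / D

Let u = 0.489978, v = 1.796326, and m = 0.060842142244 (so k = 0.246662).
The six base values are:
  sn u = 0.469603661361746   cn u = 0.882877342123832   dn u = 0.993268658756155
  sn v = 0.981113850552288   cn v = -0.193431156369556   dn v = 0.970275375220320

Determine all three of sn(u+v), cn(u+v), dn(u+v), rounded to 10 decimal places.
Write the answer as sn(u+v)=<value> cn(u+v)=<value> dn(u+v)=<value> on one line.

sn(u+v)=0.7823407723 cn(u+v)=-0.6228506369 dn(u+v)=0.9812039216

m = k² = 0.060842142244
D = 1 − m·sn²u·sn²v = 0.9870846476379946
sn(u+v) = (sn u·cn v·dn v + sn v·cn u·dn u)/D = 0.7722365655940578/0.9870846476379946 = 0.7823407723359399
cn(u+v) = (cn u·cn v − sn u·sn v·dn u·dn v)/D = -0.6148063014983813/0.9870846476379946 = -0.6228506369434048
dn(u+v) = (dn u·dn v − m·sn u·sn v·cn u·cn v)/D = 0.9685313272472571/0.9870846476379946 = 0.9812039216341436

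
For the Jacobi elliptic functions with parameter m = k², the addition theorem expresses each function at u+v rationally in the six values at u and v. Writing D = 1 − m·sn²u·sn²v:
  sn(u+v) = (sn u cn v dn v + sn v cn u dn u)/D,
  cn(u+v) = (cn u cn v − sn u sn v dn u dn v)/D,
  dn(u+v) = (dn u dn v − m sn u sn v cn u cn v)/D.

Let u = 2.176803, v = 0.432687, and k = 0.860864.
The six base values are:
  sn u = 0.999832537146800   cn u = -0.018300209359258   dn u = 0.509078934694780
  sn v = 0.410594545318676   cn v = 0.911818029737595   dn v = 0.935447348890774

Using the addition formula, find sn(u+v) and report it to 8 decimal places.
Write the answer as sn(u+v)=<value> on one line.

sn(u+v)=0.97015911

m = k² = 0.741086826496
D = 1 − m·sn²u·sn²v = 0.8751035840771662
sn(u+v) = (sn u·cn v·dn v + sn v·cn u·dn u)/D = 0.8489897179704849/0.8751035840771662 = 0.9701591142102116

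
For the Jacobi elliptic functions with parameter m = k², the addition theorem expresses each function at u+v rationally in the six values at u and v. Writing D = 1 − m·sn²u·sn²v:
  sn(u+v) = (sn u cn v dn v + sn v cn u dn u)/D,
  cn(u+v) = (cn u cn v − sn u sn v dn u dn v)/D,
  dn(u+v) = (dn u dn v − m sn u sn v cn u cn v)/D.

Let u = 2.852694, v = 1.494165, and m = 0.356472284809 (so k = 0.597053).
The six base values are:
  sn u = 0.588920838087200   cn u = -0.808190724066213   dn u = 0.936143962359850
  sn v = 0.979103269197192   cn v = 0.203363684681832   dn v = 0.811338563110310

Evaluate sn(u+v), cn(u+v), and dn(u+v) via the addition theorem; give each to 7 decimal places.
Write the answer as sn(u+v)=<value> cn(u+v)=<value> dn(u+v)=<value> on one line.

sn(u+v)=-0.7301399 cn(u+v)=-0.6832977 dn(u+v)=0.8999795

m = k² = 0.356472284809
D = 1 − m·sn²u·sn²v = 0.8814786433440798
sn(u+v) = (sn u·cn v·dn v + sn v·cn u·dn u)/D = -0.6436027047009453/0.8814786433440798 = -0.7301398729971486
cn(u+v) = (cn u·cn v − sn u·sn v·dn u·dn v)/D = -0.6023123418736721/0.8814786433440798 = -0.6832977139283488
dn(u+v) = (dn u·dn v − m·sn u·sn v·cn u·cn v)/D = 0.7933127161385117/0.8814786433440798 = 0.89997950844153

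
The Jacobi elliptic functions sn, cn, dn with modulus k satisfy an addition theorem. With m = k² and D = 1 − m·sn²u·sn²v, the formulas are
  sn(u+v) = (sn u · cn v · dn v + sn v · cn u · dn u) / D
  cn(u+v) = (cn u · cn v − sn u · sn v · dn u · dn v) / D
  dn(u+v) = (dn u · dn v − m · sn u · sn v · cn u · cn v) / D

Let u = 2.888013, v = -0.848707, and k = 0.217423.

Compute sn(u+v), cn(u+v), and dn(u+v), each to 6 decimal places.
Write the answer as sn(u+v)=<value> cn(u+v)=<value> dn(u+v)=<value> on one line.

sn u = 0.2874239566097277, cn u = -0.957803460615386, dn u = 0.9980454286154428
sn v = -0.747666898849478, cn v = 0.6640739479642343, dn v = 0.98669866365274
m = k² = 0.047272760929
D = 1 − m·sn²u·sn²v = 0.9978169021491195
sn(u+v) = (sn u·cn v·dn v + sn v·cn u·dn u)/D = 0.9030501648723942/0.9978169021491195 = 0.9050259250243059
cn(u+v) = (cn u·cn v − sn u·sn v·dn u·dn v)/D = -0.4244278147558277/0.9978169021491195 = -0.4253564094190888
dn(u+v) = (dn u·dn v − m·sn u·sn v·cn u·cn v)/D = 0.9783085671570705/0.9978169021491195 = 0.9804489832252475

sn(u+v)=0.905026 cn(u+v)=-0.425356 dn(u+v)=0.980449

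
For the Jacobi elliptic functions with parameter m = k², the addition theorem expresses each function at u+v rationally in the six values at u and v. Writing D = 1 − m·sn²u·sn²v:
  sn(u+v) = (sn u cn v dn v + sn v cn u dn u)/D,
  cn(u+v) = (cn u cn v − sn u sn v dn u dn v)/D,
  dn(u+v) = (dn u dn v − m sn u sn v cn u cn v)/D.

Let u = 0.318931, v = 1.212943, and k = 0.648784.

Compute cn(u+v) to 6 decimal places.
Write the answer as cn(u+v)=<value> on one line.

sn u = 0.3114374991945569, cn u = 0.9502666384207331, dn u = 0.9793740386820334
sn v = 0.9000421015078818, cn v = 0.4358029549157231, dn v = 0.8118019161292097
m = k² = 0.420920678656
D = 1 − m·sn²u·sn²v = 0.9669274471771612
cn(u+v) = (cn u·cn v − sn u·sn v·dn u·dn v)/D = 0.1912688746261602/0.9669274471771612 = 0.1978109890091017

cn(u+v)=0.197811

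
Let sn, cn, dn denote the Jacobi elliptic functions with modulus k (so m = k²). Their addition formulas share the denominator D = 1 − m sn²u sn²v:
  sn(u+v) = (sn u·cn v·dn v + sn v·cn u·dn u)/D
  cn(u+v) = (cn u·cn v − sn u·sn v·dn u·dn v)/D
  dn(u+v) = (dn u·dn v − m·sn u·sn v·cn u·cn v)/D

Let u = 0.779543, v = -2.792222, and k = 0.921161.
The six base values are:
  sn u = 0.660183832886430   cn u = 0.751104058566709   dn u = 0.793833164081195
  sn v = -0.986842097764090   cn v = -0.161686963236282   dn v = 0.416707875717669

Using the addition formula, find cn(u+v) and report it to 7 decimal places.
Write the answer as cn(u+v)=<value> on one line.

m = k² = 0.848537587921
D = 1 − m·sn²u·sn²v = 0.6398394089922481
cn(u+v) = (cn u·cn v − sn u·sn v·dn u·dn v)/D = 0.09406927924605523/0.6398394089922481 = 0.1470201396225579

cn(u+v)=0.1470201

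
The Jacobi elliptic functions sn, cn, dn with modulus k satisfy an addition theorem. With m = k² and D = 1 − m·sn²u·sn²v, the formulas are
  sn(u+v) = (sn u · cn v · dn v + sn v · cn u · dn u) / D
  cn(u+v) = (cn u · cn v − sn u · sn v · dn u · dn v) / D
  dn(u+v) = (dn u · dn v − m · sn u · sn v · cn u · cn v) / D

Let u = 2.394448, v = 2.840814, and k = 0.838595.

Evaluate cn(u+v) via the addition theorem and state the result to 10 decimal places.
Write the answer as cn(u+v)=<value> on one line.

sn u = 0.9850413960293578, cn u = -0.172317869382528, dn u = 0.5635956823477936
sn v = 0.9039021605155196, cn v = -0.427739271303648, dn v = 0.652245449333015
m = k² = 0.703241574025
D = 1 − m·sn²u·sn²v = 0.4424852650694462
cn(u+v) = (cn u·cn v − sn u·sn v·dn u·dn v)/D = -0.2535993736652934/0.4424852650694462 = -0.5731250138363185

cn(u+v)=-0.5731250138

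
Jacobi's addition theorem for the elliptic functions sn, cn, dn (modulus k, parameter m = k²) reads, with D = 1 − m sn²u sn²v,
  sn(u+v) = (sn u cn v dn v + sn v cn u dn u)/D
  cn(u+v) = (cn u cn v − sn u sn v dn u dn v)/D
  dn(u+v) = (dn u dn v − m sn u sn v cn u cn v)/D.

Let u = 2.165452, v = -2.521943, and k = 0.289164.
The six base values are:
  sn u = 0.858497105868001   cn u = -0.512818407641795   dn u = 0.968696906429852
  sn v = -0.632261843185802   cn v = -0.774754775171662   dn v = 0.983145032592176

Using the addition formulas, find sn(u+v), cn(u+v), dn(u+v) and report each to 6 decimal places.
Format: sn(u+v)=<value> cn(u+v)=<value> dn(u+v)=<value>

sn(u+v)=-0.348411 cn(u+v)=0.937342 dn(u+v)=0.994912

m = k² = 0.083615818896
D = 1 − m·sn²u·sn²v = 0.9753645746917679
sn(u+v) = (sn u·cn v·dn v + sn v·cn u·dn u)/D = -0.3398281394824768/0.9753645746917679 = -0.3484114025669513
cn(u+v) = (cn u·cn v − sn u·sn v·dn u·dn v)/D = 0.9142499052116612/0.9753645746917679 = 0.9373417170708502
dn(u+v) = (dn u·dn v − m·sn u·sn v·cn u·cn v)/D = 0.9704018931375667/0.9753645746917679 = 0.9949119727300231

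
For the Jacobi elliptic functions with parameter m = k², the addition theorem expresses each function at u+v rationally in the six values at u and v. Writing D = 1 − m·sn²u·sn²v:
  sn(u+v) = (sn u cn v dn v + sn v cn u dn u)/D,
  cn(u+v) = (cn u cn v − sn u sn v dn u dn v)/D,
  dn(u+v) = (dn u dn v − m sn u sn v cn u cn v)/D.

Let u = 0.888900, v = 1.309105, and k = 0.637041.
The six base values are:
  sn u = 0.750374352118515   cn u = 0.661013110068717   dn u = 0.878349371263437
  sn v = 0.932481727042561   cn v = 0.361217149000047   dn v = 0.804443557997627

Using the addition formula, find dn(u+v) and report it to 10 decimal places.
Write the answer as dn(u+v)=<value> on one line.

dn(u+v)=0.7971702900

m = k² = 0.405821235681
D = 1 − m·sn²u·sn²v = 0.8013121126624086
dn(u+v) = (dn u·dn v − m·sn u·sn v·cn u·cn v)/D = 0.6387822092341733/0.8013121126624086 = 0.7971702900032052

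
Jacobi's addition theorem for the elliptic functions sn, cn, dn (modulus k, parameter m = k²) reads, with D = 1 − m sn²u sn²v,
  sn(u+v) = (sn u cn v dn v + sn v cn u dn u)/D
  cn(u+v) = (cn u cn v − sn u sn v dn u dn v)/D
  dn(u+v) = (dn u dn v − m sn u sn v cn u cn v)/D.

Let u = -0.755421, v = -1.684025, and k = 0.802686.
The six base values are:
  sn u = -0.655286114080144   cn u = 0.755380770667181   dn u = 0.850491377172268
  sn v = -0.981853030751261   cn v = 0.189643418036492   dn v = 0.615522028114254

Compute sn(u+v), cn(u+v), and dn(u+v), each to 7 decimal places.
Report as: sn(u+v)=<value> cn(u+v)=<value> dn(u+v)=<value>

m = k² = 0.644304814596
D = 1 − m·sn²u·sn²v = 0.7332857149433455
sn(u+v) = (sn u·cn v·dn v + sn v·cn u·dn u)/D = -0.7072777576800313/0.7332857149433455 = -0.9645323006662913
cn(u+v) = (cn u·cn v − sn u·sn v·dn u·dn v)/D = -0.1935616522741018/0.7332857149433455 = -0.2639648479843312
dn(u+v) = (dn u·dn v − m·sn u·sn v·cn u·cn v)/D = 0.4641117564315696/0.7332857149433455 = 0.6329207660446889

sn(u+v)=-0.9645323 cn(u+v)=-0.2639648 dn(u+v)=0.6329208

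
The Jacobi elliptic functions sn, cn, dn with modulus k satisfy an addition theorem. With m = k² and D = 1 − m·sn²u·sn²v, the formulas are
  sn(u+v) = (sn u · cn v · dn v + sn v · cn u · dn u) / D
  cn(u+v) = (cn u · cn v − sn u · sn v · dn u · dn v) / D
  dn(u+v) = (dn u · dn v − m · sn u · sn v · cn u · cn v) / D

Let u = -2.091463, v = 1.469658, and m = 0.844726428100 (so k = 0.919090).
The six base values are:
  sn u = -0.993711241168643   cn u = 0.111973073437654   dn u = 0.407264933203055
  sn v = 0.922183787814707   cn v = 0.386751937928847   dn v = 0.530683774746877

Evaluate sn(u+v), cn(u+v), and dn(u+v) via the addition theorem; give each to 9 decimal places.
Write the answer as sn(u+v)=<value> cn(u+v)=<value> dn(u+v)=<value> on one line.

sn(u+v)=-0.557055144 cn(u+v)=0.830475506 dn(u+v)=0.858995096

m = k² = 0.8447264281
D = 1 − m·sn²u·sn²v = 0.2906322290157876
sn(u+v) = (sn u·cn v·dn v + sn v·cn u·dn u)/D = -0.1618981783118489/0.2906322290157876 = -0.5570551444349771
cn(u+v) = (cn u·cn v − sn u·sn v·dn u·dn v)/D = 0.2413629474504942/0.2906322290157876 = 0.8304755059955271
dn(u+v) = (dn u·dn v − m·sn u·sn v·cn u·cn v)/D = 0.2496516595626366/0.2906322290157876 = 0.8589950963390061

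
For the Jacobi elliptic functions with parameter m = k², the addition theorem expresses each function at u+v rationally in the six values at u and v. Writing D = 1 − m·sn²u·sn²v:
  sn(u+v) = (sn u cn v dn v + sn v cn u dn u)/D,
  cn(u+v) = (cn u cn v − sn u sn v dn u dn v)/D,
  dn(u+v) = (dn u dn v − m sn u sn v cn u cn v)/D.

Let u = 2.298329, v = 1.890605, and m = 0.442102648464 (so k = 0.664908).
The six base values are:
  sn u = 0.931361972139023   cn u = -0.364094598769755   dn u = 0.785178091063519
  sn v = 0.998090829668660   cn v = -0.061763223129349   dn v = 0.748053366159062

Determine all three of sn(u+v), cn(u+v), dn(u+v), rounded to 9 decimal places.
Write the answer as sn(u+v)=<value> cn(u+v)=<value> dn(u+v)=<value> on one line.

m = k² = 0.442102648464
D = 1 − m·sn²u·sn²v = 0.6179675528191978
sn(u+v) = (sn u·cn v·dn v + sn v·cn u·dn u)/D = -0.3283642700991126/0.6179675528191978 = -0.5313616687495952
cn(u+v) = (cn u·cn v − sn u·sn v·dn u·dn v)/D = -0.5235081684745951/0.6179675528191978 = -0.8471450743430227
dn(u+v) = (dn u·dn v − m·sn u·sn v·cn u·cn v)/D = 0.5781133288278555/0.6179675528191978 = 0.9355075783355851

sn(u+v)=-0.531361669 cn(u+v)=-0.847145074 dn(u+v)=0.935507578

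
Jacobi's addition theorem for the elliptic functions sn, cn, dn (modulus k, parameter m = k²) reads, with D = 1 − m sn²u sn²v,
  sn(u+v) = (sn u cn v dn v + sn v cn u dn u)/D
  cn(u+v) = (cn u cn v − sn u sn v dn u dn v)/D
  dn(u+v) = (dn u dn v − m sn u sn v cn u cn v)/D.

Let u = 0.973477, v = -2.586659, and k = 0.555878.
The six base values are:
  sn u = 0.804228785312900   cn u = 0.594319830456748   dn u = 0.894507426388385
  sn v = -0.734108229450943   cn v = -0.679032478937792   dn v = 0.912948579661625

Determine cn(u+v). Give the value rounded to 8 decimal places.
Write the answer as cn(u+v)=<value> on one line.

m = k² = 0.309000350884
D = 1 − m·sn²u·sn²v = 0.8922943751051901
cn(u+v) = (cn u·cn v − sn u·sn v·dn u·dn v)/D = 0.0785739912327093/0.8922943751051901 = 0.08805837336299069

cn(u+v)=0.08805837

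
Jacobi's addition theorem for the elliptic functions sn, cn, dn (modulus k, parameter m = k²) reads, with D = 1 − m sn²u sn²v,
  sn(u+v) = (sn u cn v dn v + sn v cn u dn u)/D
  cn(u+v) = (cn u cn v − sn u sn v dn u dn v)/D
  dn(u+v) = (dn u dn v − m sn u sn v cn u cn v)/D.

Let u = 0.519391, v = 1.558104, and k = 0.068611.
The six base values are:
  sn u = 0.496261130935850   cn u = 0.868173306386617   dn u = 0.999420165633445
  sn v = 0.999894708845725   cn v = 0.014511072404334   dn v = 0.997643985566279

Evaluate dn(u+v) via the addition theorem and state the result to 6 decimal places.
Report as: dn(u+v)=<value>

dn(u+v)=0.998193

m = k² = 0.004707469321
D = 1 − m·sn²u·sn²v = 0.9988409115968501
dn(u+v) = (dn u·dn v − m·sn u·sn v·cn u·cn v)/D = 0.9970360894862529/0.9988409115968501 = 0.9981930835134577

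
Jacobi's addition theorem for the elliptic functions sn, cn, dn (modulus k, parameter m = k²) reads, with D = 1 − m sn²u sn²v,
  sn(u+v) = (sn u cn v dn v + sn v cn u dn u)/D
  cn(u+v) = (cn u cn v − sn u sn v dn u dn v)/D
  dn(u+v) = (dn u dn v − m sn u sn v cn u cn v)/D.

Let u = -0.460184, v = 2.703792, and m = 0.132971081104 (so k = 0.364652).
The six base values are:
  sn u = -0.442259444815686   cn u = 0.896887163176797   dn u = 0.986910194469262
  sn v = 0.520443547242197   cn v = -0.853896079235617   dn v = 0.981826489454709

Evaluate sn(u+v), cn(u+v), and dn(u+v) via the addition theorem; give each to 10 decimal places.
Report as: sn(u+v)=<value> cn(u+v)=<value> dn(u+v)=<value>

sn(u+v)=0.8373484009 cn(u+v)=-0.5466696036 dn(u+v)=0.9522431490

m = k² = 0.132971081104
D = 1 − m·sn²u·sn²v = 0.9929553618704587
sn(u+v) = (sn u·cn v·dn v + sn v·cn u·dn u)/D = 0.8314495844330283/0.9929553618704587 = 0.8373484009057594
cn(u+v) = (cn u·cn v − sn u·sn v·dn u·dn v)/D = -0.5428185140665693/0.9929553618704587 = -0.5466696036003535
dn(u+v) = (dn u·dn v − m·sn u·sn v·cn u·cn v)/D = 0.9455349405600967/0.9929553618704587 = 0.9522431489558254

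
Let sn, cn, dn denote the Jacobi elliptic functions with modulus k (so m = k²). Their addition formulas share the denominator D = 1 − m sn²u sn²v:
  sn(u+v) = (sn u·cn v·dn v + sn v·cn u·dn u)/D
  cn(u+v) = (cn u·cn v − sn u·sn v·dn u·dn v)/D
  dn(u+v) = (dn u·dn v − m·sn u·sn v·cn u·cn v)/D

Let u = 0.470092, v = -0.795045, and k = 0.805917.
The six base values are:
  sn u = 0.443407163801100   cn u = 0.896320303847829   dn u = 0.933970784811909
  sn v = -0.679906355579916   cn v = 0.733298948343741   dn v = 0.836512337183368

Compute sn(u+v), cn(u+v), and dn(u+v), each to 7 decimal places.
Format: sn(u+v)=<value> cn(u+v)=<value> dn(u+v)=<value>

sn(u+v)=-0.3158265 cn(u+v)=0.9488170 dn(u+v)=0.9670649

m = k² = 0.649502210889
D = 1 − m·sn²u·sn²v = 0.9409684419024949
sn(u+v) = (sn u·cn v·dn v + sn v·cn u·dn u)/D = -0.2971827593699974/0.9409684419024949 = -0.3158264891106646
cn(u+v) = (cn u·cn v − sn u·sn v·dn u·dn v)/D = 0.8928068190765812/0.9409684419024949 = 0.9488169627362441
dn(u+v) = (dn u·dn v − m·sn u·sn v·cn u·cn v)/D = 0.9099775475740327/0.9409684419024949 = 0.9670648951140132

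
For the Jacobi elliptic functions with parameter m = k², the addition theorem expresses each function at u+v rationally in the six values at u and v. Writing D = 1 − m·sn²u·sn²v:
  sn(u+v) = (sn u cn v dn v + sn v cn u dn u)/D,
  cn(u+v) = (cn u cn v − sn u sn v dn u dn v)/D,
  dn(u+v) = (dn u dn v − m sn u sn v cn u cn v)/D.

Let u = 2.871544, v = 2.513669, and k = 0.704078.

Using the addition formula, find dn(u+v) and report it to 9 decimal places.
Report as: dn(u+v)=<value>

dn(u+v)=0.714967352

sn u = 0.709417285174863, cn u = -0.7047887027294968, dn u = 0.866322475507852
sn v = 0.8835212076661301, cn v = -0.4683911566246561, dn v = 0.7829633429492349
m = k² = 0.495725830084
D = 1 − m·sn²u·sn²v = 0.8052492953091101
dn(u+v) = (dn u·dn v − m·sn u·sn v·cn u·cn v)/D = 0.5757269563188493/0.8052492953091101 = 0.7149673519401785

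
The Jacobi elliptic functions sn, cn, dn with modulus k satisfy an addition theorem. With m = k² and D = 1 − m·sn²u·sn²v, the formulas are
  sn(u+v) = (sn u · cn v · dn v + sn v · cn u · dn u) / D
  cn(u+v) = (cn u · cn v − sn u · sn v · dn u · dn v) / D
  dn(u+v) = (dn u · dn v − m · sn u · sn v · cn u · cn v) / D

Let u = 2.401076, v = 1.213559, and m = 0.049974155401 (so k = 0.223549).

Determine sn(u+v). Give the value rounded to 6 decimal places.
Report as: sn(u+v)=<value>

sn u = 0.7014303836833342, cn u = -0.7127379720807996, dn u = 0.9876297314800979
sn v = 0.9329382810223024, cn v = 0.3600363367816525, dn v = 0.9780101240032918
m = k² = 0.049974155401
D = 1 − m·sn²u·sn²v = 0.9785996715554663
sn(u+v) = (sn u·cn v·dn v + sn v·cn u·dn u)/D = -0.409727952281336/0.9785996715554663 = -0.4186880132813461

sn(u+v)=-0.418688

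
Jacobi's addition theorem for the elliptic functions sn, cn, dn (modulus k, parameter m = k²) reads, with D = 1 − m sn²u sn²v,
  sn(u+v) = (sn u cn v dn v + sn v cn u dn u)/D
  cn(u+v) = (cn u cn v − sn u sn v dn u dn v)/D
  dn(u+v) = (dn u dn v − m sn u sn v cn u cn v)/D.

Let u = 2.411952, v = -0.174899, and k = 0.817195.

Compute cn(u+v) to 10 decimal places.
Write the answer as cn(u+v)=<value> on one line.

cn(u+v)=-0.1193498903

sn u = 0.9751456152085311, cn u = -0.2215649546737374, dn u = 0.6041321855899147
sn v = -0.1734264170565792, cn v = 0.9848468296475942, dn v = 0.9899063260382117
m = k² = 0.667807668025
D = 1 − m·sn²u·sn²v = 0.9809005505109351
cn(u+v) = (cn u·cn v − sn u·sn v·dn u·dn v)/D = -0.1170703731082811/0.9809005505109351 = -0.1193498903097781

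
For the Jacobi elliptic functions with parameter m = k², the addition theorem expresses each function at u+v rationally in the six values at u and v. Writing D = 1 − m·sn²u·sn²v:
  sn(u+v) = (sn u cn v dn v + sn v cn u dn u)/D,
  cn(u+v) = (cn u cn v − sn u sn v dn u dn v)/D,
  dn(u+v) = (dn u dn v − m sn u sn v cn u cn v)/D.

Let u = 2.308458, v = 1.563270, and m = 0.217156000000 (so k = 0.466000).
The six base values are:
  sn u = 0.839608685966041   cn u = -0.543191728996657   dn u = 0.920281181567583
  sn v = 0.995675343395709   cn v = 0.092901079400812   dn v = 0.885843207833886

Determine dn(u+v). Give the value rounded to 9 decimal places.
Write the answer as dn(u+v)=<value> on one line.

m = k² = 0.217156
D = 1 − m·sn²u·sn²v = 0.8482386489919002
dn(u+v) = (dn u·dn v − m·sn u·sn v·cn u·cn v)/D = 0.8243857819725829/0.8482386489919002 = 0.9718795329030745

dn(u+v)=0.971879533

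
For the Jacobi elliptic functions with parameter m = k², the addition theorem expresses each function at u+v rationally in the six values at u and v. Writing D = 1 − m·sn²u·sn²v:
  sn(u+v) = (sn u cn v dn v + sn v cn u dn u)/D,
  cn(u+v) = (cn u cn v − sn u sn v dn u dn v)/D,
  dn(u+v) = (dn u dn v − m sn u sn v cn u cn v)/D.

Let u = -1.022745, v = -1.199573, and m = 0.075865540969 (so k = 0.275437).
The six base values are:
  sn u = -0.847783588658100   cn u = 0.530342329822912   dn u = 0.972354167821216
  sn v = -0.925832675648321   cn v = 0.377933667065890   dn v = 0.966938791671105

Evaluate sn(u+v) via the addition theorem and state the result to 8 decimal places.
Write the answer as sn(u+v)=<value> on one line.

sn(u+v)=-0.82584611

m = k² = 0.075865540969
D = 1 − m·sn²u·sn²v = 0.9532609825636758
sn(u+v) = (sn u·cn v·dn v + sn v·cn u·dn u)/D = -0.7872468786527089/0.9532609825636758 = -0.8258461146028522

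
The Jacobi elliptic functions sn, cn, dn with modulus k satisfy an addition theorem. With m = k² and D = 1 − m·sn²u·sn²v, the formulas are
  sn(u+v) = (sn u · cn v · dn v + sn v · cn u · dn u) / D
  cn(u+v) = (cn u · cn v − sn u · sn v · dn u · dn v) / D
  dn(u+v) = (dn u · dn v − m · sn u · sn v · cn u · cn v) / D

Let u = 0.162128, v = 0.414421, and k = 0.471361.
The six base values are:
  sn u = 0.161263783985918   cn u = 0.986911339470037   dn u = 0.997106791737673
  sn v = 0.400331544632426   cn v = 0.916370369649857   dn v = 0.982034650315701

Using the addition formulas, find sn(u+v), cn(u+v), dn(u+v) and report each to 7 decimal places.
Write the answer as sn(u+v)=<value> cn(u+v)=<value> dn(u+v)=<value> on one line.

sn(u+v)=0.5395708 cn(u+v)=0.8419402 dn(u+v)=0.9671168

m = k² = 0.222181192321
D = 1 − m·sn²u·sn²v = 0.9990739794814942
sn(u+v) = (sn u·cn v·dn v + sn v·cn u·dn u)/D = 0.5390711397701117/0.9990739794814942 = 0.5395707933959828
cn(u+v) = (cn u·cn v − sn u·sn v·dn u·dn v)/D = 0.841160580830998/0.9990739794814942 = 0.8419402347637448
dn(u+v) = (dn u·dn v − m·sn u·sn v·cn u·cn v)/D = 0.9662212347064454/0.9990739794814942 = 0.9671168047113999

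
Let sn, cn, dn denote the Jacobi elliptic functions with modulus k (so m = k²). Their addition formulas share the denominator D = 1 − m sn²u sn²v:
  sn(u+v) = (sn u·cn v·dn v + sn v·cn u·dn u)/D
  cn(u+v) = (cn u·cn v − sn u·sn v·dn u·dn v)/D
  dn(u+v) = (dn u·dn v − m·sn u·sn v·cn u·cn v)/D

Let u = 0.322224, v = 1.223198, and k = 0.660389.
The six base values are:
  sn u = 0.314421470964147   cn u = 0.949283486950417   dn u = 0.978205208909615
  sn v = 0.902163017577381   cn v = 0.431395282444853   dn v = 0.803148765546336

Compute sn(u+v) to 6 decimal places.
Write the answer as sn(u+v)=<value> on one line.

m = k² = 0.436113631321
D = 1 − m·sn²u·sn²v = 0.9649091335518566
sn(u+v) = (sn u·cn v·dn v + sn v·cn u·dn u)/D = 0.9466822615422429/0.9649091335518566 = 0.9811102710339987

sn(u+v)=0.981110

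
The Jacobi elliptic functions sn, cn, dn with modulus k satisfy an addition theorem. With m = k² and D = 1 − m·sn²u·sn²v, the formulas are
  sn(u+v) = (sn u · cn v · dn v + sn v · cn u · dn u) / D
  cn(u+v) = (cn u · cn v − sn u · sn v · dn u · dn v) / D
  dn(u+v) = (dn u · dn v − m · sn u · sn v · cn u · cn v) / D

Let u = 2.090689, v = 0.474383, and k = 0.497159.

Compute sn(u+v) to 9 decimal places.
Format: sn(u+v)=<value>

sn(u+v)=0.706595740

sn u = 0.9376384006453845, cn u = -0.3476121828060193, dn u = 0.8847028717984472
sn v = 0.4530543910894111, cn v = 0.8914828762879312, dn v = 0.9743032955699764
m = k² = 0.247167071281
D = 1 − m·sn²u·sn²v = 0.9553972053931892
sn(u+v) = (sn u·cn v·dn v + sn v·cn u·dn u)/D = 0.6750795956403266/0.9553972053931892 = 0.706595740315674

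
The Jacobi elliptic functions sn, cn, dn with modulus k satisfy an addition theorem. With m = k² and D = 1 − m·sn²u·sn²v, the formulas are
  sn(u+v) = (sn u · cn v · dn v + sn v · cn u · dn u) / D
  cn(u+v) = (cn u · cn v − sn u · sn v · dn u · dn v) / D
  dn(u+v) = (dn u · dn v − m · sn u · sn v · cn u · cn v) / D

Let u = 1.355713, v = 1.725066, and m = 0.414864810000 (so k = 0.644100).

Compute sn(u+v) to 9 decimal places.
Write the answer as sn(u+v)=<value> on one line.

sn u = 0.9444608188324732, cn u = 0.3286240430800738, dn u = 0.7936863369271448
sn v = 0.9988418780850794, cn v = 0.04811343454245764, dn v = 0.7655687830759953
m = k² = 0.41486481
D = 1 − m·sn²u·sn²v = 0.6307946589013754
sn(u+v) = (sn u·cn v·dn v + sn v·cn u·dn u)/D = 0.2953107518712815/0.6307946589013754 = 0.4681567094838913

sn(u+v)=0.468156709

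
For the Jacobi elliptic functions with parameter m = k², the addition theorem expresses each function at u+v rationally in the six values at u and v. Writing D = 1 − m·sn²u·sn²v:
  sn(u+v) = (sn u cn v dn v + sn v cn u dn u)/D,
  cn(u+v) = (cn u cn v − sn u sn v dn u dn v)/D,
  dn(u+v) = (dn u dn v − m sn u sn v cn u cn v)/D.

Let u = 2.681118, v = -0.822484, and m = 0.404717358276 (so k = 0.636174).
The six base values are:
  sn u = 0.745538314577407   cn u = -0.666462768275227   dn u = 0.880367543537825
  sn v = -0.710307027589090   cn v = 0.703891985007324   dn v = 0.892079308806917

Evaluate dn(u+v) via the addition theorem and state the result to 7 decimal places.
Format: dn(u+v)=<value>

dn(u+v)=0.7724904

m = k² = 0.404717358276
D = 1 − m·sn²u·sn²v = 0.8865031025814519
dn(u+v) = (dn u·dn v − m·sn u·sn v·cn u·cn v)/D = 0.6848151364846752/0.8865031025814519 = 0.77249040019209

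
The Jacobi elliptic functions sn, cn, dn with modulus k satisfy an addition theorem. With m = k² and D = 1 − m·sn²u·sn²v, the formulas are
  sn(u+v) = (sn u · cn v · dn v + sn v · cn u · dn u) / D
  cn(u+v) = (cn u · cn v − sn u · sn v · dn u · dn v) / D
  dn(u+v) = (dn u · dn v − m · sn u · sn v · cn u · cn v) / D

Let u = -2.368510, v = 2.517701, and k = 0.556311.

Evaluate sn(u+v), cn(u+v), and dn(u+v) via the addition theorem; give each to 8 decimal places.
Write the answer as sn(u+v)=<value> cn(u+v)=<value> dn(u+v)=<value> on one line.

sn u = -0.8522945411898929, cn u = -0.5230621521940867, dn u = 0.8804490188225802
sn v = 0.7754367298448203, cn v = -0.6314252750781926, dn v = 0.9021684208293666
m = k² = 0.309481928721
D = 1 − m·sn²u·sn²v = 0.8648215554204454
sn(u+v) = (sn u·cn v·dn v + sn v·cn u·dn u)/D = 0.1283997066618201/0.8648215554204454 = 0.1484695956721346
cn(u+v) = (cn u·cn v − sn u·sn v·dn u·dn v)/D = 0.8552367146287612/0.8648215554204454 = 0.9889169728349053
dn(u+v) = (dn u·dn v − m·sn u·sn v·cn u·cn v)/D = 0.8618666101236764/0.8648215554204454 = 0.9965831733977394

sn(u+v)=0.14846960 cn(u+v)=0.98891697 dn(u+v)=0.99658317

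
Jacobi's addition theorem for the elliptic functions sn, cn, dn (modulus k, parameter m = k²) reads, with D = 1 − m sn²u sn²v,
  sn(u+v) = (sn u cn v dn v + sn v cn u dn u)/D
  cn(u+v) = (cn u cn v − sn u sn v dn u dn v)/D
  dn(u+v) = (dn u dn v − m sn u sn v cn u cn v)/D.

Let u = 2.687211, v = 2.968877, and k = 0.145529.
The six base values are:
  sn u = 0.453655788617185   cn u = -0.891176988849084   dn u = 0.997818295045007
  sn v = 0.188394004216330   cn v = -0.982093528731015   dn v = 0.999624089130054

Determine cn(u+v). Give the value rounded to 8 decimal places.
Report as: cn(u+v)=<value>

cn(u+v)=0.79009387

m = k² = 0.021178689841
D = 1 − m·sn²u·sn²v = 0.9998453014804027
cn(u+v) = (cn u·cn v − sn u·sn v·dn u·dn v)/D = 0.7899716423284416/0.9998453014804027 = 0.7900938686802693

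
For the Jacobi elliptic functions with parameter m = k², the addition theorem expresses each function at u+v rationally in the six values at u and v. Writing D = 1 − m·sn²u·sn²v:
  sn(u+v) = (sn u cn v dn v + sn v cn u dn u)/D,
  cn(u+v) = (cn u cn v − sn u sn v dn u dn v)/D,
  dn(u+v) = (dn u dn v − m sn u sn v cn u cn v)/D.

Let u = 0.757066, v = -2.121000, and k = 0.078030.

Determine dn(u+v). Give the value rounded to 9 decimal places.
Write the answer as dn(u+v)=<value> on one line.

sn u = 0.6865064839373824, cn u = 0.727123681028154, dn u = 0.9985641985178053
sn v = -0.8544573737164759, cn v = -0.5195215072559968, dn v = 0.9977748593165591
m = k² = 0.0060886809
D = 1 − m·sn²u·sn²v = 0.997904955246525
dn(u+v) = (dn u·dn v − m·sn u·sn v·cn u·cn v)/D = 0.9949930721203874/0.997904955246525 = 0.9970820035406897

dn(u+v)=0.997082004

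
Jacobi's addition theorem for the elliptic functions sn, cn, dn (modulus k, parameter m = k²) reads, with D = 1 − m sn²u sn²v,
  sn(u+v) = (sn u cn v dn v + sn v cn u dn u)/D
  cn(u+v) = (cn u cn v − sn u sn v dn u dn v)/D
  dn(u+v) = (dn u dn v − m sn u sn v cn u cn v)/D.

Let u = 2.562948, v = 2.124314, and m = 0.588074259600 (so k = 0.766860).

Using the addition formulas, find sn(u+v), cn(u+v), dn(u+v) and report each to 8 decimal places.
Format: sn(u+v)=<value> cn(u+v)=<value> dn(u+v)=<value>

sn(u+v)=-0.69450598 cn(u+v)=-0.71948693 dn(u+v)=0.84637410

sn u = 0.9143447694196373, cn u = -0.4049365908817703, dn u = 0.7129897747418706
sn v = 0.9927238002452557, cn v = -0.1204136887011512, dn v = 0.6484230852635382
m = k² = 0.5880742596
D = 1 − m·sn²u·sn²v = 0.5154830125671582
sn(u+v) = (sn u·cn v·dn v + sn v·cn u·dn u)/D = -0.3580060354415223/0.5154830125671582 = -0.6945059812128736
cn(u+v) = (cn u·cn v − sn u·sn v·dn u·dn v)/D = -0.3708832900425099/0.5154830125671582 = -0.7194869297350325
dn(u+v) = (dn u·dn v − m·sn u·sn v·cn u·cn v)/D = 0.4362914685464856/0.5154830125671582 = 0.8463740955763205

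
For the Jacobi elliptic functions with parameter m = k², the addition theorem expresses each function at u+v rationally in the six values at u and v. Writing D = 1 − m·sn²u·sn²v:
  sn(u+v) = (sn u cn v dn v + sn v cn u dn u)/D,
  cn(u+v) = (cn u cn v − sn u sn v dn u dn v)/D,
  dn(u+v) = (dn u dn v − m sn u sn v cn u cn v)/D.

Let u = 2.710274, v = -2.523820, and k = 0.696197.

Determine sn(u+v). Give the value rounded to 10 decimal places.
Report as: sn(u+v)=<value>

sn u = 0.7903508526169472, cn u = -0.6126544946114936, dn u = 0.8350066231223994
sn v = -0.87388195525555, cn v = -0.4861381781744125, dn v = 0.7936351467230759
m = k² = 0.484690262809
D = 1 − m·sn²u·sn²v = 0.7687883618338667
sn(u+v) = (sn u·cn v·dn v + sn v·cn u·dn u)/D = 0.1421220051027645/0.7687883618338667 = 0.1848649279286004

sn(u+v)=0.1848649279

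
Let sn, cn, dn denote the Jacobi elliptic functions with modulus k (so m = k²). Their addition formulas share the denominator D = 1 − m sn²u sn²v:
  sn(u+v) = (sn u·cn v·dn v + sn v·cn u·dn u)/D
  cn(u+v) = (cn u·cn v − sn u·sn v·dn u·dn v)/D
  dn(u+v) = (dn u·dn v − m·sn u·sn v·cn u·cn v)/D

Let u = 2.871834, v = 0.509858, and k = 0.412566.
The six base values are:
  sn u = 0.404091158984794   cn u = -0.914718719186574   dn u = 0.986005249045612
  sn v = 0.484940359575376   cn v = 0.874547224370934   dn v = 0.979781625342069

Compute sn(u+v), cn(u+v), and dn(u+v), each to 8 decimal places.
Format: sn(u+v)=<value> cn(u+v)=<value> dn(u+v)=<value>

m = k² = 0.170210704356
D = 1 − m·sn²u·sn²v = 0.9934638467456074
sn(u+v) = (sn u·cn v·dn v + sn v·cn u·dn u)/D = -0.09112448409345673/0.9934638467456074 = -0.09172400625544921
cn(u+v) = (cn u·cn v − sn u·sn v·dn u·dn v)/D = -0.989275868092051/0.9934638467456074 = -0.9957844679831325
dn(u+v) = (dn u·dn v − m·sn u·sn v·cn u·cn v)/D = 0.9927522555998459/0.9934638467456074 = 0.99928372718535

sn(u+v)=-0.09172401 cn(u+v)=-0.99578447 dn(u+v)=0.99928373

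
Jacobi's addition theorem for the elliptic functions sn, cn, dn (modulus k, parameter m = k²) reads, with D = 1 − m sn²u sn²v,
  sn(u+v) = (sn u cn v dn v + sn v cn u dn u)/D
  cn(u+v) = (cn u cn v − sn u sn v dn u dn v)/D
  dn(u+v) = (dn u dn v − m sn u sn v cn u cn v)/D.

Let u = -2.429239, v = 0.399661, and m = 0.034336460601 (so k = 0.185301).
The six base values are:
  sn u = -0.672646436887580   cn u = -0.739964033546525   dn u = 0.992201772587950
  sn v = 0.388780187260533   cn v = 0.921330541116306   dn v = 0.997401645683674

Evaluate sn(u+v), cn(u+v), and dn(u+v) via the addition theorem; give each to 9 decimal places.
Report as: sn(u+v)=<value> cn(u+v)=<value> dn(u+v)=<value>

m = k² = 0.034336460601
D = 1 − m·sn²u·sn²v = 0.9976517871118459
sn(u+v) = (sn u·cn v·dn v + sn v·cn u·dn u)/D = -0.9035593636210928/0.9976517871118459 = -0.9056861074111378
cn(u+v) = (cn u·cn v − sn u·sn v·dn u·dn v)/D = -0.4229533836489615/0.9976517871118459 = -0.4239489059337941
dn(u+v) = (dn u·dn v − m·sn u·sn v·cn u·cn v)/D = 0.9835019733187705/0.9976517871118459 = 0.985816881224622

sn(u+v)=-0.905686107 cn(u+v)=-0.423948906 dn(u+v)=0.985816881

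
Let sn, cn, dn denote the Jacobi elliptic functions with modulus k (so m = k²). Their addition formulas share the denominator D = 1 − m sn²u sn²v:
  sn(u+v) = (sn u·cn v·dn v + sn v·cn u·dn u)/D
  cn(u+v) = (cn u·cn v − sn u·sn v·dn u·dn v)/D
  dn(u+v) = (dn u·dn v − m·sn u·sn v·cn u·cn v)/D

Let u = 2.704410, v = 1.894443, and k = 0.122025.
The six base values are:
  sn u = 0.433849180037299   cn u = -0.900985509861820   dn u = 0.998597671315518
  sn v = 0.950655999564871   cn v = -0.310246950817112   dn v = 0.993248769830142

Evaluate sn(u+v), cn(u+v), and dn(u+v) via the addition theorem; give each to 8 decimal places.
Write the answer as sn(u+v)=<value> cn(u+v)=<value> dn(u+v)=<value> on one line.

m = k² = 0.014890100625
D = 1 − m·sn²u·sn²v = 0.9974670770363422
sn(u+v) = (sn u·cn v·dn v + sn v·cn u·dn u)/D = -0.9890178147362043/0.9974670770363422 = -0.9915292820237815
cn(u+v) = (cn u·cn v − sn u·sn v·dn u·dn v)/D = -0.1295543588840116/0.9974670770363422 = -0.1298833433870734
dn(u+v) = (dn u·dn v − m·sn u·sn v·cn u·cn v)/D = 0.9901392452390897/0.9974670770363422 = 0.9926535602367702

sn(u+v)=-0.99152928 cn(u+v)=-0.12988334 dn(u+v)=0.99265356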